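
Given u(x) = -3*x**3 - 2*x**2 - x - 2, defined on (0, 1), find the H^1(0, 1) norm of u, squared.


||u||_{H^1}^2 = 7226/105

The H^1 norm (squared) on an interval (0, L) is
  ||u||_{H^1}^2 = ∫_0^L u(x)^2 dx + ∫_0^L u'(x)^2 dx.
Compute u'(x) = -9*x**2 - 4*x - 1.
Then u(x)^2 = 9*x**6 + 12*x**5 + 10*x**4 + 16*x**3 + 9*x**2 + 4*x + 4 and u'(x)^2 = 81*x**4 + 72*x**3 + 34*x**2 + 8*x + 1.
Integrate each monomial from 0 to 1 using ∫_0^1 c·x^n dx = c·1^(n+1)/(n+1):
  ∫_0^1 u(x)^2 dx = ∫_0^1 (9*x^6 + 12*x^5 + 10*x^4 + 16*x^3 + 9*x^2 + 4*x + 4) dx. Term by term:
    ∫_0^1 9*x^6 dx = 9/7;  ∫_0^1 12*x^5 dx = 2;  ∫_0^1 10*x^4 dx = 2;
    ∫_0^1 16*x^3 dx = 4;  ∫_0^1 9*x^2 dx = 3;  ∫_0^1 4*x dx = 2;
    ∫_0^1 4 dx = 4.
  Sum: 9/7 + 2 + 2 + 4 + 3 + 2 + 4 = 128/7.
  ∫_0^1 u'(x)^2 dx = ∫_0^1 (81*x^4 + 72*x^3 + 34*x^2 + 8*x + 1) dx. Term by term:
    ∫_0^1 81*x^4 dx = 81/5;  ∫_0^1 72*x^3 dx = 18;  ∫_0^1 34*x^2 dx = 34/3;
    ∫_0^1 8*x dx = 4;  ∫_0^1 1 dx = 1.
  Sum: 81/5 + 18 + 34/3 + 4 + 1 = 758/15.
Adding: ||u||_{H^1}^2 = 128/7 + 758/15 = 7226/105.


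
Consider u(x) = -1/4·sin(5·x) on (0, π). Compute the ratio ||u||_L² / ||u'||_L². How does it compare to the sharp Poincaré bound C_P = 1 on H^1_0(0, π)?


||u||_L² / ||u'||_L² = 1/5 < C_P = 1.

u(x) = -1/4·sin(5·x), so u'(x) = -5*cos(5*x)/4.
Writing u(x) = A·sin(kπx/L) with A = -1/4 and k = 5, use ∫_0^L sin²(kπx/L) dx = L/2 and ∫_0^L cos²(kπx/L) dx = L/2.
u² = 1/16·sin²(5·x) and (u')² = 25/16·cos²(5·x), and each of sin², cos² integrates to L/2 = π/2 over (0, π).
∫_0^π u² dx = π/32, so ||u||_L² = sqrt(2)*sqrt(π)/8.
∫_0^π (u')² dx = 25*π/32, so ||u'||_L² = 5*sqrt(2)*sqrt(π)/8.
Ratio ||u||_L² / ||u'||_L² = 1/5.
Sharp Poincaré constant on H^1_0(0, π) is C_P = L/π = 1, achieved by sin(x).
This is the k = 5 harmonic; the ratio L/(kπ) is strictly less than C_P = L/π, consistent with the sharp inequality ||u||_L² ≤ C_P ||u'||_L².


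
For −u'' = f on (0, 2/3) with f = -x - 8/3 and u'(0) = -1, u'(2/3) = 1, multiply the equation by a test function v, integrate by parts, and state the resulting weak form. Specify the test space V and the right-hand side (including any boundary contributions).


V = H^1(0, 2/3) (v unrestricted at boundary; u is determined up to an additive constant); weak form: ∫_0^2/3 u'v' dx = ∫_0^2/3 (-x - 8/3) v dx + v(2/3) + v(0) for all v ∈ V.

Multiply both sides by a test function v and integrate from 0 to 2/3:
  ∫_0^2/3 −u''(x) v(x) dx = ∫_0^2/3 f(x) v(x) dx.
Integrate the LHS by parts once:
  ∫_0^2/3 −u'' v dx = −[u'(x) v(x)]_0^2/3 + ∫_0^2/3 u'(x) v'(x) dx.
Thus ∫_0^2/3 u'(x) v'(x) dx = ∫_0^2/3 f(x) v(x) dx + [u'(x) v(x)]_0^2/3.
Choose V so that boundary terms are either known or forced to vanish.
u has inhomogeneous Neumann u'(0) = -1, u'(2/3) = 1. [u' v]_0^2/3 = (1)·v(2/3) − (-1)·v(0) = v(2/3) + v(0). Take V = H^1(0, 2/3); boundary term becomes part of RHS.
Weak formulation: find u (satisfying any essential BC) such that ∫_0^2/3 u'(x) v'(x) dx = ∫_0^2/3 f v dx + v(2/3) + v(0) for all v ∈ V (Neumann data are natural BCs: they enter the RHS as boundary terms).
Substituting f(x) = -x - 8/3, the right-hand side is ∫_0^2/3 (-x - 8/3) v dx + v(2/3) + v(0).
Compatibility check (pure Neumann): taking v ≡ 1 ∈ V gives 0 = ∫_0^2/3 f dx + (1) − (-1), i.e. ∫_0^2/3 f dx must equal u'(0) − u'(2/3) = -2. Indeed ∫_0^2/3 (-x - 8/3) dx = -2, so the data are compatible. The solution is then unique only up to an additive constant (fix it e.g. by requiring ∫_0^2/3 u dx = 0).


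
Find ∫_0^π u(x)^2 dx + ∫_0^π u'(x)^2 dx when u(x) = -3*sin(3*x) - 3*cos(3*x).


||u||_{H^1(0,π)}^2 = 90*π

u'(x) = 9*sin(3*x) - 9*cos(3*x).
Expand u² and (u')² and integrate term by term on (0, π), using: for integers n ≥ 1, ∫_0^π sin²(nx) dx = ∫_0^π cos²(nx) dx = π/2; for n ≠ n', ∫_0^π sin(nx)sin(n'x) dx = ∫_0^π cos(nx)cos(n'x) dx = 0; and by product-to-sum, ∫_0^π sin(nx)cos(n'x) dx = ½∫_0^π [sin((n+n')x) + sin((n−n')x)] dx, which is 0 when n+n' is even and 2n/(n²−n'²) when n+n' is odd (it need not vanish on (0, π)).
  u² squared terms: (-3)²·∫cos(3x)² dx = 9·π/2 = 9*π/2;  (-3)²·∫sin(3x)² dx = 9·π/2 = 9*π/2.
  u² cross terms: 2·(-3)·(-3)·∫cos(3x)·sin(3x) dx = 18·(0) = 0.
  So ∫_0^π u² dx = 9*π/2 + 9*π/2 + 0 = 9*π.
  (u')² squared terms: (-9)²·∫cos(3x)² dx = 81·π/2 = 81*π/2;  (9)²·∫sin(3x)² dx = 81·π/2 = 81*π/2.
  (u')² cross terms: 2·(-9)·(9)·∫cos(3x)·sin(3x) dx = -162·(0) = 0.
  So ∫_0^π (u')² dx = 81*π/2 + 81*π/2 + 0 = 81*π.
||u||_{H^1}^2 = (9*π) + (81*π) = 90*π.


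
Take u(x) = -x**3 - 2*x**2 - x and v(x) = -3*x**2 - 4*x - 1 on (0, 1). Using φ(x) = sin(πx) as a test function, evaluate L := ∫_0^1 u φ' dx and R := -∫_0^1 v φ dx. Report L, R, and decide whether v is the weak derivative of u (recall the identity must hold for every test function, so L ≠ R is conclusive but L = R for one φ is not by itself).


LHS = -12/π^3 + 9/π, RHS = -12/π^3 + 9/π. Yes, v = u' weakly.

u(x) = -x**3 - 2*x**2 - x, classical derivative u'(x) = -3*x**2 - 4*x - 1.
φ(x) = sin(πx), so φ'(x) = π*cos(π*x).
Note φ(0) = φ(1) = 0, so the boundary term u·φ vanishes.
LHS = ∫_0^1 u(x) φ'(x) dx = ∫_0^1 (-π*x^3*cos(π*x) - 2*π*x^2*cos(π*x) - π*x*cos(π*x)) dx. Term by term:
  ∫_0^1 -π*x*cos(π*x) dx = 2/π;  ∫_0^1 -π*x^3*cos(π*x) dx = -12/π^3 + 3/π;  ∫_0^1 -2*π*x^2*cos(π*x) dx = 4/π.
Sum: 2/π + -12/π^3 + 3/π + 4/π = -12/π^3 + 9/π.
So LHS = -12/π^3 + 9/π.
∫_0^1 v(x) φ(x) dx = ∫_0^1 (-3*x^2*sin(π*x) - 4*x*sin(π*x) - sin(π*x)) dx. Term by term:
  ∫_0^1 -sin(π*x) dx = -2/π;  ∫_0^1 -4*x*sin(π*x) dx = -4/π;  ∫_0^1 -3*x^2*sin(π*x) dx = -3/π + 12/π^3.
Sum: -2/π − 4/π + -3/π + 12/π^3 = -9/π + 12/π^3.
So RHS = -∫_0^1 v(x) φ(x) dx = -12/π^3 + 9/π.
LHS = RHS, so the identity holds for this test φ.
Moreover u is smooth here and v(x) = u'(x) = -3*x**2 - 4*x - 1 pointwise, so the identity holds for every test function. Hence v is the weak derivative of u.


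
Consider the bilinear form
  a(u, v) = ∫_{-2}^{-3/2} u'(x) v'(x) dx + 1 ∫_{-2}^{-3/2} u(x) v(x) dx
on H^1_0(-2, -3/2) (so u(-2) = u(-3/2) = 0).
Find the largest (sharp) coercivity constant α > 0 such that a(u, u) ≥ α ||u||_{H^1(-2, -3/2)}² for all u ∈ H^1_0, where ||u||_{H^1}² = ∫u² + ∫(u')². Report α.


α = 1

Coercivity of a(·,·) on H^1_0(-2, -3/2) means a(u, u) ≥ α ||u||_{H^1}² for every u ∈ H^1_0.
The interval has length L = 1/2, and Poincaré/coercivity depend only on L. Here a(u, u) = ∫(u')² + (1)·∫u².
Here c = 1 ≥ 1, so a(u,u) = ∫(u')² + c∫u² ≥ ∫(u')² + ∫u² = ||u||_{H^1}², i.e. α = 1 works. No larger α is possible: a(u,u) ≥ α||u||_{H^1}² means (1−α)∫(u')² ≥ (α−c)∫u², and for the modes u_n = sin(nπ(x−x₀)/L) (x₀ the left endpoint) one has ∫u_n²/∫(u_n')² = (L/(nπ))² → 0, so a(u_n,u_n)/||u_n||_{H^1}² → 1. Hence the optimal constant is α = 1.
Therefore α = 1.


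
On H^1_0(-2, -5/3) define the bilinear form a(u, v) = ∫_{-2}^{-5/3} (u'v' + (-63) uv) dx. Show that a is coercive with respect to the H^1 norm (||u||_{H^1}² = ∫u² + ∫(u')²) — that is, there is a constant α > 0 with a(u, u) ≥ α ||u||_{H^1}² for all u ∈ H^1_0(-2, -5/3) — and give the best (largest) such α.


α = 9*(-7 + π^2)/(1 + 9*π^2)

Coercivity of a(·,·) on H^1_0(-2, -5/3) means a(u, u) ≥ α ||u||_{H^1}² for every u ∈ H^1_0.
The interval has length L = 1/3, and Poincaré/coercivity depend only on L. Here a(u, u) = ∫(u')² + (-63)·∫u².
Here c = -63 < 0 with |c| < (π/L)² = 9*π^2, so coercivity still holds. The condition a(u,u) ≥ α||u||_{H^1}² reads (1−α)∫(u')² ≥ (α−c)∫u². Any admissible α is ≤ 1 (rapidly oscillating u have ∫u²/∫(u')² → 0), and α = 1 would force 0 ≥ (1−c)∫u², impossible since c < 1; so 1−α > 0. By the sharp Poincaré inequality on H^1_0 of an interval of length L, ∫(u')² ≥ (π/L)²∫u² with equality for the first sine mode sin(π(x−x₀)/L) (x₀ the left endpoint), so the inequality holds for all u iff (1−α)(π/L)² ≥ α − c, i.e. α ≤ ((π/L)² + c)/((π/L)² + 1) = (1 + c(L/π)²)/(1 + (L/π)²). (Direct route, valid since c ≤ 0: Poincaré gives c∫u² ≥ c(L/π)²∫(u')², so a(u,u) ≥ (1 + c(L/π)²)∫(u')², while ||u||_{H^1}² ≤ (1 + (L/π)²)∫(u')²; dividing yields the same α.) With (π/L)² = 9*π^2 and c = -63, the largest admissible constant is α = ((π/L)² + c)/((π/L)² + 1).
Simplifying, α = 9*(-7 + π^2)/(1 + 9*π^2).


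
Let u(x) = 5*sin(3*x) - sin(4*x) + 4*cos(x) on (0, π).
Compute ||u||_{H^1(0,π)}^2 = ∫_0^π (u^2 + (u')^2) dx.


||u||_{H^1(0,π)}^2 = -128/15 + 299*π/2

u'(x) = -4*sin(x) + 15*cos(3*x) - 4*cos(4*x).
Expand u² and (u')² and integrate term by term on (0, π), using: for integers n ≥ 1, ∫_0^π sin²(nx) dx = ∫_0^π cos²(nx) dx = π/2; for n ≠ n', ∫_0^π sin(nx)sin(n'x) dx = ∫_0^π cos(nx)cos(n'x) dx = 0; and by product-to-sum, ∫_0^π sin(nx)cos(n'x) dx = ½∫_0^π [sin((n+n')x) + sin((n−n')x)] dx, which is 0 when n+n' is even and 2n/(n²−n'²) when n+n' is odd (it need not vanish on (0, π)).
  u² squared terms: (-1)²·∫sin(4x)² dx = 1·π/2 = π/2;  (4)²·∫cos(x)² dx = 16·π/2 = 8*π;  (5)²·∫sin(3x)² dx = 25·π/2 = 25*π/2.
  u² cross terms: 2·(-1)·(4)·∫sin(4x)·cos(x) dx = -8·(8/15) = -64/15;  2·(-1)·(5)·∫sin(4x)·sin(3x) dx = -10·(0) = 0;  2·(4)·(5)·∫cos(x)·sin(3x) dx = 40·(0) = 0.
  So ∫_0^π u² dx = π/2 + 8*π + 25*π/2 − 64/15 + 0 + 0 = -64/15 + 21*π.
  (u')² squared terms: (-4)²·∫cos(4x)² dx = 16·π/2 = 8*π;  (-4)²·∫sin(x)² dx = 16·π/2 = 8*π;  (15)²·∫cos(3x)² dx = 225·π/2 = 225*π/2.
  (u')² cross terms: 2·(-4)·(-4)·∫cos(4x)·sin(x) dx = 32·(-2/15) = -64/15;  2·(-4)·(15)·∫cos(4x)·cos(3x) dx = -120·(0) = 0;  2·(-4)·(15)·∫sin(x)·cos(3x) dx = -120·(0) = 0.
  So ∫_0^π (u')² dx = 8*π + 8*π + 225*π/2 − 64/15 + 0 + 0 = -64/15 + 257*π/2.
||u||_{H^1}^2 = (-64/15 + 21*π) + (-64/15 + 257*π/2) = -128/15 + 299*π/2.


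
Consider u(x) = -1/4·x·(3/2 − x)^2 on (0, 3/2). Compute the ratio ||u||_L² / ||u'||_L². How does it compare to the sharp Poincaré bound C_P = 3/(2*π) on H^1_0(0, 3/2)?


||u||_L² / ||u'||_L² = 3*sqrt(14)/28 < C_P = 3/(2*π).

u(x) = -1/4·x·(3/2 − x)^2, so u'(x) = -3*x^2/4 + 3*x/2 - 9/16.
u(x) = -1/4·x·(3/2 − x)^2 vanishes at x = 0 and x = 3/2, so u ∈ H^1_0(0, 3/2). Differentiate via the product rule and integrate the resulting polynomials term by term.
  ∫_0^3/2 u² dx = ∫_0^3/2 (x^6/16 - 3*x^5/8 + 27*x^4/32 - 27*x^3/32 + 81*x^2/256) dx. Term by term:
    ∫_0^3/2 x^6/16 dx = 2187/14336;  ∫_0^3/2 -3*x^5/8 dx = -729/1024;  ∫_0^3/2 27*x^4/32 dx = 6561/5120;
    ∫_0^3/2 -27*x^3/32 dx = -2187/2048;  ∫_0^3/2 81*x^2/256 dx = 729/2048.
  Sum: 2187/14336 − 729/1024 + 6561/5120 − 2187/2048 + 729/2048 = 729/71680.
  ∫_0^3/2 (u')² dx = ∫_0^3/2 (9*x^4/16 - 9*x^3/4 + 99*x^2/32 - 27*x/16 + 81/256) dx. Term by term:
    ∫_0^3/2 9*x^4/16 dx = 2187/2560;  ∫_0^3/2 -9*x^3/4 dx = -729/256;  ∫_0^3/2 99*x^2/32 dx = 891/256;
    ∫_0^3/2 -27*x/16 dx = -243/128;  ∫_0^3/2 81/256 dx = 243/512.
  Sum: 2187/2560 − 729/256 + 891/256 − 243/128 + 243/512 = 81/1280.
∫_0^3/2 u² dx = 729/71680, so ||u||_L² = 27*sqrt(70)/2240.
∫_0^3/2 (u')² dx = 81/1280, so ||u'||_L² = 9*sqrt(5)/80.
Ratio ||u||_L² / ||u'||_L² = 3*sqrt(14)/28.
Sharp Poincaré constant on H^1_0(0, 3/2) is C_P = L/π = 3/(2*π), achieved by sin(2*π/3·x).
A polynomial bump cannot attain the sharp Poincaré constant (only the first sine eigenfunction does), so the ratio is strictly less than C_P, consistent with ||u||_L² ≤ C_P ||u'||_L².


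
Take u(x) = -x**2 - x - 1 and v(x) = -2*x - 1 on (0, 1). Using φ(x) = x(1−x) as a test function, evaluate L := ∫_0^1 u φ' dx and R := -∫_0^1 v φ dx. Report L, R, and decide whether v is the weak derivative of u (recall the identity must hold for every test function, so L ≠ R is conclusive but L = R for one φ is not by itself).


LHS = 1/3, RHS = 1/3. Yes, v = u' weakly.

u(x) = -x**2 - x - 1, classical derivative u'(x) = -2*x - 1.
φ(x) = x(1−x), so φ'(x) = 1 - 2*x.
Note φ(0) = φ(1) = 0, so the boundary term u·φ vanishes.
LHS = ∫_0^1 u(x) φ'(x) dx = ∫_0^1 (2*x^3 + x^2 + x - 1) dx. Term by term:
  ∫_0^1 2*x^3 dx = 1/2;  ∫_0^1 x^2 dx = 1/3;  ∫_0^1 x dx = 1/2;
  ∫_0^1 -1 dx = -1.
Sum: 1/2 + 1/3 + 1/2 − 1 = 1/3.
So LHS = 1/3.
∫_0^1 v(x) φ(x) dx = ∫_0^1 (2*x^3 - x^2 - x) dx. Term by term:
  ∫_0^1 2*x^3 dx = 1/2;  ∫_0^1 -x^2 dx = -1/3;  ∫_0^1 -x dx = -1/2.
Sum: 1/2 − 1/3 − 1/2 = -1/3.
So RHS = -∫_0^1 v(x) φ(x) dx = 1/3.
LHS = RHS, so the identity holds for this test φ.
Moreover u is smooth here and v(x) = u'(x) = -2*x - 1 pointwise, so the identity holds for every test function. Hence v is the weak derivative of u.


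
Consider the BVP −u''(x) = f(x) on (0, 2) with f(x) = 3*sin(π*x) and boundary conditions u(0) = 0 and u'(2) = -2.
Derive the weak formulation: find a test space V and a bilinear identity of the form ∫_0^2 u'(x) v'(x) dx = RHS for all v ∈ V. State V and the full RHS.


V = {v ∈ H^1(0, 2) : v(0) = 0} (test functions vanish at x = 0 where u is specified); weak form: ∫_0^2 u'v' dx = ∫_0^2 (3*sin(π*x)) v dx − 2·v(2) for all v ∈ V.

Multiply both sides by a test function v and integrate from 0 to 2:
  ∫_0^2 −u''(x) v(x) dx = ∫_0^2 f(x) v(x) dx.
Integrate the LHS by parts once:
  ∫_0^2 −u'' v dx = −[u'(x) v(x)]_0^2 + ∫_0^2 u'(x) v'(x) dx.
Thus ∫_0^2 u'(x) v'(x) dx = ∫_0^2 f(x) v(x) dx + [u'(x) v(x)]_0^2.
Choose V so that boundary terms are either known or forced to vanish.
Mixed BC: u(0) = 0 (Dirichlet) and u'(2) = -2 (Neumann). Define V = {v ∈ H^1(0, 2) : v(0) = 0}. Then [u' v]_0^2 = u'(2)·v(2) − u'(0)·0 = − 2·v(2).
Weak formulation: find u (satisfying any essential BC) such that ∫_0^2 u'(x) v'(x) dx = ∫_0^2 f v dx − 2·v(2) for all v ∈ V (Dirichlet at 0 absorbed into V; Neumann datum at x = 2 contributes the boundary term).
Substituting f(x) = 3*sin(π*x), the right-hand side is ∫_0^2 (3*sin(π*x)) v dx − 2·v(2).


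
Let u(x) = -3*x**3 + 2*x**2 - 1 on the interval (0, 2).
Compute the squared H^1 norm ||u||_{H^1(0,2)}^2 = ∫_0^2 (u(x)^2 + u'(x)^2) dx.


||u||_{H^1}^2 = 2454/7

The H^1 norm (squared) on an interval (0, L) is
  ||u||_{H^1}^2 = ∫_0^L u(x)^2 dx + ∫_0^L u'(x)^2 dx.
Compute u'(x) = -9*x**2 + 4*x.
Then u(x)^2 = 9*x**6 - 12*x**5 + 4*x**4 + 6*x**3 - 4*x**2 + 1 and u'(x)^2 = 81*x**4 - 72*x**3 + 16*x**2.
Integrate each monomial from 0 to 2 using ∫_0^2 c·x^n dx = c·2^(n+1)/(n+1):
  ∫_0^2 u(x)^2 dx = ∫_0^2 (9*x^6 - 12*x^5 + 4*x^4 + 6*x^3 - 4*x^2 + 1) dx. Term by term:
    ∫_0^2 9*x^6 dx = 1152/7;  ∫_0^2 -12*x^5 dx = -128;  ∫_0^2 4*x^4 dx = 128/5;
    ∫_0^2 6*x^3 dx = 24;  ∫_0^2 -4*x^2 dx = -32/3;  ∫_0^2 1 dx = 2.
  Sum: 1152/7 − 128 + 128/5 + 24 − 32/3 + 2 = 8138/105.
  ∫_0^2 u'(x)^2 dx = ∫_0^2 (81*x^4 - 72*x^3 + 16*x^2) dx. Term by term:
    ∫_0^2 81*x^4 dx = 2592/5;  ∫_0^2 -72*x^3 dx = -288;  ∫_0^2 16*x^2 dx = 128/3.
  Sum: 2592/5 − 288 + 128/3 = 4096/15.
Adding: ||u||_{H^1}^2 = 8138/105 + 4096/15 = 2454/7.


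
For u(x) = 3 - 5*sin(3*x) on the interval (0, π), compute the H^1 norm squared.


||u||_{H^1(0,π)}^2 = -20 + 134*π

u'(x) = -15*cos(3*x).
Expand u² and (u')² and integrate term by term on (0, π), using: for integers n ≥ 1, ∫_0^π sin²(nx) dx = ∫_0^π cos²(nx) dx = π/2; for n ≠ n', ∫_0^π sin(nx)sin(n'x) dx = ∫_0^π cos(nx)cos(n'x) dx = 0; and by product-to-sum, ∫_0^π sin(nx)cos(n'x) dx = ½∫_0^π [sin((n+n')x) + sin((n−n')x)] dx, which is 0 when n+n' is even and 2n/(n²−n'²) when n+n' is odd (it need not vanish on (0, π)). For the constant mode: ∫_0^π 1 dx = π, ∫_0^π cos(nx) dx = 0, ∫_0^π sin(nx) dx = (1−(−1)^n)/n.
  u² squared terms: (3)²·∫1 dx = 9·π = 9*π;  (-5)²·∫sin(3x)² dx = 25·π/2 = 25*π/2.
  u² cross terms: 2·(3)·(-5)·∫1·sin(3x) dx = -30·(2/3) = -20.
  So ∫_0^π u² dx = 9*π + 25*π/2 − 20 = -20 + 43*π/2.
  (u')² squared terms: (-15)²·∫cos(3x)² dx = 225·π/2 = 225*π/2.
  So ∫_0^π (u')² dx = 225*π/2.
||u||_{H^1}^2 = (-20 + 43*π/2) + (225*π/2) = -20 + 134*π.


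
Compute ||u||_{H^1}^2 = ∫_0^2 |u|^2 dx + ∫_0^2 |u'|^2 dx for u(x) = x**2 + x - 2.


||u||_{H^1}^2 = 406/15

The H^1 norm (squared) on an interval (0, L) is
  ||u||_{H^1}^2 = ∫_0^L u(x)^2 dx + ∫_0^L u'(x)^2 dx.
Compute u'(x) = 2*x + 1.
Then u(x)^2 = x**4 + 2*x**3 - 3*x**2 - 4*x + 4 and u'(x)^2 = 4*x**2 + 4*x + 1.
Integrate each monomial from 0 to 2 using ∫_0^2 c·x^n dx = c·2^(n+1)/(n+1):
  ∫_0^2 u(x)^2 dx = ∫_0^2 (x^4 + 2*x^3 - 3*x^2 - 4*x + 4) dx. Term by term:
    ∫_0^2 x^4 dx = 32/5;  ∫_0^2 2*x^3 dx = 8;  ∫_0^2 -3*x^2 dx = -8;
    ∫_0^2 -4*x dx = -8;  ∫_0^2 4 dx = 8.
  Sum: 32/5 + 8 − 8 − 8 + 8 = 32/5.
  ∫_0^2 u'(x)^2 dx = ∫_0^2 (4*x^2 + 4*x + 1) dx. Term by term:
    ∫_0^2 4*x^2 dx = 32/3;  ∫_0^2 4*x dx = 8;  ∫_0^2 1 dx = 2.
  Sum: 32/3 + 8 + 2 = 62/3.
Adding: ||u||_{H^1}^2 = 32/5 + 62/3 = 406/15.


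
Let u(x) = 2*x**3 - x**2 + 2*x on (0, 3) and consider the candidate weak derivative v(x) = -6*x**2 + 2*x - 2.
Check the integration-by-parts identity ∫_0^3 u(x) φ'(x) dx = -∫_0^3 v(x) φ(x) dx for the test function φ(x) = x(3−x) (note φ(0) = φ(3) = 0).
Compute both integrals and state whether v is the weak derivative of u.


LHS = -342/5, RHS = 342/5. No, v is not the weak derivative of u.

u(x) = 2*x**3 - x**2 + 2*x, classical derivative u'(x) = 6*x**2 - 2*x + 2.
φ(x) = x(3−x), so φ'(x) = 3 - 2*x.
Note φ(0) = φ(3) = 0, so the boundary term u·φ vanishes.
LHS = ∫_0^3 u(x) φ'(x) dx = ∫_0^3 (-4*x^4 + 8*x^3 - 7*x^2 + 6*x) dx. Term by term:
  ∫_0^3 -4*x^4 dx = -972/5;  ∫_0^3 8*x^3 dx = 162;  ∫_0^3 -7*x^2 dx = -63;
  ∫_0^3 6*x dx = 27.
Sum: -972/5 + 162 − 63 + 27 = -342/5.
So LHS = -342/5.
∫_0^3 v(x) φ(x) dx = ∫_0^3 (6*x^4 - 20*x^3 + 8*x^2 - 6*x) dx. Term by term:
  ∫_0^3 6*x^4 dx = 1458/5;  ∫_0^3 -20*x^3 dx = -405;  ∫_0^3 8*x^2 dx = 72;
  ∫_0^3 -6*x dx = -27.
Sum: 1458/5 − 405 + 72 − 27 = -342/5.
So RHS = -∫_0^3 v(x) φ(x) dx = 342/5.
LHS − RHS = -684/5 ≠ 0, so the identity fails.
(For a valid weak derivative the identity must hold for EVERY test function, in particular this one. The failure shows v is NOT the weak derivative of u.)
Correct weak derivative would be u'(x) = 6*x**2 - 2*x + 2.


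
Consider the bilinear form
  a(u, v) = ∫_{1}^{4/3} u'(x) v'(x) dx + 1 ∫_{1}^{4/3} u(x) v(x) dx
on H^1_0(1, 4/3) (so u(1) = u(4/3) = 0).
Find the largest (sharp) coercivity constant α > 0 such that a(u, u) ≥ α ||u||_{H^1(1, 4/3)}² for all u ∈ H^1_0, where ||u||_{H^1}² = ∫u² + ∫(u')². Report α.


α = 1

Coercivity of a(·,·) on H^1_0(1, 4/3) means a(u, u) ≥ α ||u||_{H^1}² for every u ∈ H^1_0.
The interval has length L = 1/3, and Poincaré/coercivity depend only on L. Here a(u, u) = ∫(u')² + (1)·∫u².
Here c = 1 ≥ 1, so a(u,u) = ∫(u')² + c∫u² ≥ ∫(u')² + ∫u² = ||u||_{H^1}², i.e. α = 1 works. No larger α is possible: a(u,u) ≥ α||u||_{H^1}² means (1−α)∫(u')² ≥ (α−c)∫u², and for the modes u_n = sin(nπ(x−x₀)/L) (x₀ the left endpoint) one has ∫u_n²/∫(u_n')² = (L/(nπ))² → 0, so a(u_n,u_n)/||u_n||_{H^1}² → 1. Hence the optimal constant is α = 1.
Therefore α = 1.


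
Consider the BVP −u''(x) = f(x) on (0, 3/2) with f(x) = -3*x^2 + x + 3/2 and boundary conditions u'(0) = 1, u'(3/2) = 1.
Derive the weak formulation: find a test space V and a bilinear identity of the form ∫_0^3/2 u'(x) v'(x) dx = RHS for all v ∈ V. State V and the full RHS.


V = H^1(0, 3/2) (v unrestricted at boundary; u is determined up to an additive constant); weak form: ∫_0^3/2 u'v' dx = ∫_0^3/2 (-3*x^2 + x + 3/2) v dx + v(3/2) − v(0) for all v ∈ V.

Multiply both sides by a test function v and integrate from 0 to 3/2:
  ∫_0^3/2 −u''(x) v(x) dx = ∫_0^3/2 f(x) v(x) dx.
Integrate the LHS by parts once:
  ∫_0^3/2 −u'' v dx = −[u'(x) v(x)]_0^3/2 + ∫_0^3/2 u'(x) v'(x) dx.
Thus ∫_0^3/2 u'(x) v'(x) dx = ∫_0^3/2 f(x) v(x) dx + [u'(x) v(x)]_0^3/2.
Choose V so that boundary terms are either known or forced to vanish.
u has inhomogeneous Neumann u'(0) = 1, u'(3/2) = 1. [u' v]_0^3/2 = (1)·v(3/2) − (1)·v(0) = v(3/2) − v(0). Take V = H^1(0, 3/2); boundary term becomes part of RHS.
Weak formulation: find u (satisfying any essential BC) such that ∫_0^3/2 u'(x) v'(x) dx = ∫_0^3/2 f v dx + v(3/2) − v(0) for all v ∈ V (Neumann data are natural BCs: they enter the RHS as boundary terms).
Substituting f(x) = -3*x^2 + x + 3/2, the right-hand side is ∫_0^3/2 (-3*x^2 + x + 3/2) v dx + v(3/2) − v(0).
Compatibility check (pure Neumann): taking v ≡ 1 ∈ V gives 0 = ∫_0^3/2 f dx + (1) − (1), i.e. ∫_0^3/2 f dx must equal u'(0) − u'(3/2) = 0. Indeed ∫_0^3/2 (-3*x^2 + x + 3/2) dx = 0, so the data are compatible. The solution is then unique only up to an additive constant (fix it e.g. by requiring ∫_0^3/2 u dx = 0).


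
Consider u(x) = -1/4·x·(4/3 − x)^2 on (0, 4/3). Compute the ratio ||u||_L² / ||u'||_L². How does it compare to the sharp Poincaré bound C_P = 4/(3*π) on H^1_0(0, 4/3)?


||u||_L² / ||u'||_L² = 2*sqrt(14)/21 < C_P = 4/(3*π).

u(x) = -1/4·x·(4/3 − x)^2, so u'(x) = (4 - 9*x)*(3*x - 4)/36.
u(x) = -1/4·x·(4/3 − x)^2 vanishes at x = 0 and x = 4/3, so u ∈ H^1_0(0, 4/3). Differentiate via the product rule and integrate the resulting polynomials term by term.
  ∫_0^4/3 u² dx = ∫_0^4/3 (x^6/16 - x^5/3 + 2*x^4/3 - 16*x^3/27 + 16*x^2/81) dx. Term by term:
    ∫_0^4/3 x^6/16 dx = 1024/15309;  ∫_0^4/3 -x^5/3 dx = -2048/6561;  ∫_0^4/3 2*x^4/3 dx = 2048/3645;
    ∫_0^4/3 -16*x^3/27 dx = -1024/2187;  ∫_0^4/3 16*x^2/81 dx = 1024/6561.
  Sum: 1024/15309 − 2048/6561 + 2048/3645 − 1024/2187 + 1024/6561 = 1024/229635.
  ∫_0^4/3 (u')² dx = ∫_0^4/3 (9*x^4/16 - 2*x^3 + 22*x^2/9 - 32*x/27 + 16/81) dx. Term by term:
    ∫_0^4/3 9*x^4/16 dx = 64/135;  ∫_0^4/3 -2*x^3 dx = -128/81;  ∫_0^4/3 22*x^2/9 dx = 1408/729;
    ∫_0^4/3 -32*x/27 dx = -256/243;  ∫_0^4/3 16/81 dx = 64/243.
  Sum: 64/135 − 128/81 + 1408/729 − 256/243 + 64/243 = 128/3645.
∫_0^4/3 u² dx = 1024/229635, so ||u||_L² = 32*sqrt(35)/2835.
∫_0^4/3 (u')² dx = 128/3645, so ||u'||_L² = 8*sqrt(10)/135.
Ratio ||u||_L² / ||u'||_L² = 2*sqrt(14)/21.
Sharp Poincaré constant on H^1_0(0, 4/3) is C_P = L/π = 4/(3*π), achieved by sin(3*π/4·x).
A polynomial bump cannot attain the sharp Poincaré constant (only the first sine eigenfunction does), so the ratio is strictly less than C_P, consistent with ||u||_L² ≤ C_P ||u'||_L².


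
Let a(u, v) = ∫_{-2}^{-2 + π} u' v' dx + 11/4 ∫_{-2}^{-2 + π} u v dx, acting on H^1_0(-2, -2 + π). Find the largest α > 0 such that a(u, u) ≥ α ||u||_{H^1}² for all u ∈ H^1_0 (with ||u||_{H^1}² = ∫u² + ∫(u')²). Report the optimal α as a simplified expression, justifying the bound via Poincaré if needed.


α = 1

Coercivity of a(·,·) on H^1_0(-2, -2 + π) means a(u, u) ≥ α ||u||_{H^1}² for every u ∈ H^1_0.
The interval has length L = π, and Poincaré/coercivity depend only on L. Here a(u, u) = ∫(u')² + (11/4)·∫u².
Here c = 11/4 ≥ 1, so a(u,u) = ∫(u')² + c∫u² ≥ ∫(u')² + ∫u² = ||u||_{H^1}², i.e. α = 1 works. No larger α is possible: a(u,u) ≥ α||u||_{H^1}² means (1−α)∫(u')² ≥ (α−c)∫u², and for the modes u_n = sin(nπ(x−x₀)/L) (x₀ the left endpoint) one has ∫u_n²/∫(u_n')² = (L/(nπ))² → 0, so a(u_n,u_n)/||u_n||_{H^1}² → 1. Hence the optimal constant is α = 1.
Therefore α = 1.


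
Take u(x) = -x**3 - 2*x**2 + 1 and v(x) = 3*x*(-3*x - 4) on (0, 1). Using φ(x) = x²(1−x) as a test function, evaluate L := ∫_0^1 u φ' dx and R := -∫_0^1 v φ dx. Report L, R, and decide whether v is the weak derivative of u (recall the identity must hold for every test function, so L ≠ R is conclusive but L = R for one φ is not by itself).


LHS = 3/10, RHS = 9/10. No, v is not the weak derivative of u.

u(x) = -x**3 - 2*x**2 + 1, classical derivative u'(x) = -3*x**2 - 4*x.
φ(x) = x²(1−x), so φ'(x) = x*(2 - 3*x).
Note φ(0) = φ(1) = 0, so the boundary term u·φ vanishes.
LHS = ∫_0^1 u(x) φ'(x) dx = ∫_0^1 (3*x^5 + 4*x^4 - 4*x^3 - 3*x^2 + 2*x) dx. Term by term:
  ∫_0^1 3*x^5 dx = 1/2;  ∫_0^1 4*x^4 dx = 4/5;  ∫_0^1 -4*x^3 dx = -1;
  ∫_0^1 -3*x^2 dx = -1;  ∫_0^1 2*x dx = 1.
Sum: 1/2 + 4/5 − 1 − 1 + 1 = 3/10.
So LHS = 3/10.
∫_0^1 v(x) φ(x) dx = ∫_0^1 (9*x^5 + 3*x^4 - 12*x^3) dx. Term by term:
  ∫_0^1 9*x^5 dx = 3/2;  ∫_0^1 3*x^4 dx = 3/5;  ∫_0^1 -12*x^3 dx = -3.
Sum: 3/2 + 3/5 − 3 = -9/10.
So RHS = -∫_0^1 v(x) φ(x) dx = 9/10.
LHS − RHS = -3/5 ≠ 0, so the identity fails.
(For a valid weak derivative the identity must hold for EVERY test function, in particular this one. The failure shows v is NOT the weak derivative of u.)
Correct weak derivative would be u'(x) = -3*x**2 - 4*x.


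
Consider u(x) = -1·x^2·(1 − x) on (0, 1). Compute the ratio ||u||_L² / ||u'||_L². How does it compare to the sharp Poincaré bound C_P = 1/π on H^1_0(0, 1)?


||u||_L² / ||u'||_L² = sqrt(14)/14 < C_P = 1/π.

u(x) = -1·x^2·(1 − x), so u'(x) = x*(3*x - 2).
u(x) = -1·x^2·(1 − x) vanishes at x = 0 and x = 1, so u ∈ H^1_0(0, 1). Differentiate via the product rule and integrate the resulting polynomials term by term.
  ∫_0^1 u² dx = ∫_0^1 (x^6 - 2*x^5 + x^4) dx. Term by term:
    ∫_0^1 x^6 dx = 1/7;  ∫_0^1 -2*x^5 dx = -1/3;  ∫_0^1 x^4 dx = 1/5.
  Sum: 1/7 − 1/3 + 1/5 = 1/105.
  ∫_0^1 (u')² dx = ∫_0^1 (9*x^4 - 12*x^3 + 4*x^2) dx. Term by term:
    ∫_0^1 9*x^4 dx = 9/5;  ∫_0^1 -12*x^3 dx = -3;  ∫_0^1 4*x^2 dx = 4/3.
  Sum: 9/5 − 3 + 4/3 = 2/15.
∫_0^1 u² dx = 1/105, so ||u||_L² = sqrt(105)/105.
∫_0^1 (u')² dx = 2/15, so ||u'||_L² = sqrt(30)/15.
Ratio ||u||_L² / ||u'||_L² = sqrt(14)/14.
Sharp Poincaré constant on H^1_0(0, 1) is C_P = L/π = 1/π, achieved by sin(π·x).
A polynomial bump cannot attain the sharp Poincaré constant (only the first sine eigenfunction does), so the ratio is strictly less than C_P, consistent with ||u||_L² ≤ C_P ||u'||_L².


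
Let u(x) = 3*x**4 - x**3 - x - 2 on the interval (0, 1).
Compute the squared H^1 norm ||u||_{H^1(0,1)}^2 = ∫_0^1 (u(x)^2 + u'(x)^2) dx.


||u||_{H^1}^2 = 5081/420

The H^1 norm (squared) on an interval (0, L) is
  ||u||_{H^1}^2 = ∫_0^L u(x)^2 dx + ∫_0^L u'(x)^2 dx.
Compute u'(x) = 12*x**3 - 3*x**2 - 1.
Then u(x)^2 = 9*x**8 - 6*x**7 + x**6 - 6*x**5 - 10*x**4 + 4*x**3 + x**2 + 4*x + 4 and u'(x)^2 = 144*x**6 - 72*x**5 + 9*x**4 - 24*x**3 + 6*x**2 + 1.
Integrate each monomial from 0 to 1 using ∫_0^1 c·x^n dx = c·1^(n+1)/(n+1):
  ∫_0^1 u(x)^2 dx = ∫_0^1 (9*x^8 - 6*x^7 + x^6 - 6*x^5 - 10*x^4 + 4*x^3 + x^2 + 4*x + 4) dx. Term by term:
    ∫_0^1 9*x^8 dx = 1;  ∫_0^1 -6*x^7 dx = -3/4;  ∫_0^1 x^6 dx = 1/7;
    ∫_0^1 -6*x^5 dx = -1;  ∫_0^1 -10*x^4 dx = -2;  ∫_0^1 4*x^3 dx = 1;
    ∫_0^1 x^2 dx = 1/3;  ∫_0^1 4*x dx = 2;  ∫_0^1 4 dx = 4.
  Sum: 1 − 3/4 + 1/7 − 1 − 2 + 1 + 1/3 + 2 + 4 = 397/84.
  ∫_0^1 u'(x)^2 dx = ∫_0^1 (144*x^6 - 72*x^5 + 9*x^4 - 24*x^3 + 6*x^2 + 1) dx. Term by term:
    ∫_0^1 144*x^6 dx = 144/7;  ∫_0^1 -72*x^5 dx = -12;  ∫_0^1 9*x^4 dx = 9/5;
    ∫_0^1 -24*x^3 dx = -6;  ∫_0^1 6*x^2 dx = 2;  ∫_0^1 1 dx = 1.
  Sum: 144/7 − 12 + 9/5 − 6 + 2 + 1 = 258/35.
Adding: ||u||_{H^1}^2 = 397/84 + 258/35 = 5081/420.


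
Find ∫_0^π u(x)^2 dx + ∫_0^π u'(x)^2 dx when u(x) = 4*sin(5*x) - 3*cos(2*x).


||u||_{H^1(0,π)}^2 = -400/7 + 461*π/2

u'(x) = 6*sin(2*x) + 20*cos(5*x).
Expand u² and (u')² and integrate term by term on (0, π), using: for integers n ≥ 1, ∫_0^π sin²(nx) dx = ∫_0^π cos²(nx) dx = π/2; for n ≠ n', ∫_0^π sin(nx)sin(n'x) dx = ∫_0^π cos(nx)cos(n'x) dx = 0; and by product-to-sum, ∫_0^π sin(nx)cos(n'x) dx = ½∫_0^π [sin((n+n')x) + sin((n−n')x)] dx, which is 0 when n+n' is even and 2n/(n²−n'²) when n+n' is odd (it need not vanish on (0, π)).
  u² squared terms: (-3)²·∫cos(2x)² dx = 9·π/2 = 9*π/2;  (4)²·∫sin(5x)² dx = 16·π/2 = 8*π.
  u² cross terms: 2·(-3)·(4)·∫cos(2x)·sin(5x) dx = -24·(10/21) = -80/7.
  So ∫_0^π u² dx = 9*π/2 + 8*π − 80/7 = -80/7 + 25*π/2.
  (u')² squared terms: (6)²·∫sin(2x)² dx = 36·π/2 = 18*π;  (20)²·∫cos(5x)² dx = 400·π/2 = 200*π.
  (u')² cross terms: 2·(6)·(20)·∫sin(2x)·cos(5x) dx = 240·(-4/21) = -320/7.
  So ∫_0^π (u')² dx = 18*π + 200*π − 320/7 = -320/7 + 218*π.
||u||_{H^1}^2 = (-80/7 + 25*π/2) + (-320/7 + 218*π) = -400/7 + 461*π/2.


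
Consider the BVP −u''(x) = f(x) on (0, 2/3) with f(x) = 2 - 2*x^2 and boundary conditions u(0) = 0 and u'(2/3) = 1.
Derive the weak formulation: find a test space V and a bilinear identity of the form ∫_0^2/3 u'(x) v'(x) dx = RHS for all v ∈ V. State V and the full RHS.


V = {v ∈ H^1(0, 2/3) : v(0) = 0} (test functions vanish at x = 0 where u is specified); weak form: ∫_0^2/3 u'v' dx = ∫_0^2/3 (2 - 2*x^2) v dx + v(2/3) for all v ∈ V.

Multiply both sides by a test function v and integrate from 0 to 2/3:
  ∫_0^2/3 −u''(x) v(x) dx = ∫_0^2/3 f(x) v(x) dx.
Integrate the LHS by parts once:
  ∫_0^2/3 −u'' v dx = −[u'(x) v(x)]_0^2/3 + ∫_0^2/3 u'(x) v'(x) dx.
Thus ∫_0^2/3 u'(x) v'(x) dx = ∫_0^2/3 f(x) v(x) dx + [u'(x) v(x)]_0^2/3.
Choose V so that boundary terms are either known or forced to vanish.
Mixed BC: u(0) = 0 (Dirichlet) and u'(2/3) = 1 (Neumann). Define V = {v ∈ H^1(0, 2/3) : v(0) = 0}. Then [u' v]_0^2/3 = u'(2/3)·v(2/3) − u'(0)·0 = v(2/3).
Weak formulation: find u (satisfying any essential BC) such that ∫_0^2/3 u'(x) v'(x) dx = ∫_0^2/3 f v dx + v(2/3) for all v ∈ V (Dirichlet at 0 absorbed into V; Neumann datum at x = 2/3 contributes the boundary term).
Substituting f(x) = 2 - 2*x^2, the right-hand side is ∫_0^2/3 (2 - 2*x^2) v dx + v(2/3).


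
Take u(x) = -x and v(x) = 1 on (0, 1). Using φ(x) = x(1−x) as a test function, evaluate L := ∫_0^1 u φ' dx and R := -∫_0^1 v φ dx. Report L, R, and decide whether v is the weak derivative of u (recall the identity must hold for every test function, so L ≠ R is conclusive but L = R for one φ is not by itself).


LHS = 1/6, RHS = -1/6. No, v is not the weak derivative of u.

u(x) = -x, classical derivative u'(x) = -1.
φ(x) = x(1−x), so φ'(x) = 1 - 2*x.
Note φ(0) = φ(1) = 0, so the boundary term u·φ vanishes.
LHS = ∫_0^1 u(x) φ'(x) dx = ∫_0^1 (2*x^2 - x) dx. Term by term:
  ∫_0^1 2*x^2 dx = 2/3;  ∫_0^1 -x dx = -1/2.
Sum: 2/3 − 1/2 = 1/6.
So LHS = 1/6.
∫_0^1 v(x) φ(x) dx = ∫_0^1 (-x^2 + x) dx. Term by term:
  ∫_0^1 -x^2 dx = -1/3;  ∫_0^1 x dx = 1/2.
Sum: -1/3 + 1/2 = 1/6.
So RHS = -∫_0^1 v(x) φ(x) dx = -1/6.
LHS − RHS = 1/3 ≠ 0, so the identity fails.
(For a valid weak derivative the identity must hold for EVERY test function, in particular this one. The failure shows v is NOT the weak derivative of u.)
Correct weak derivative would be u'(x) = -1.


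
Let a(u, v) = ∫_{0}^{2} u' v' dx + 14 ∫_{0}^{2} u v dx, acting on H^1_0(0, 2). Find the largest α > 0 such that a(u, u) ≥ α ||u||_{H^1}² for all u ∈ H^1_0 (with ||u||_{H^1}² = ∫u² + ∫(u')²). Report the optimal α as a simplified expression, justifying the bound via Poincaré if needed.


α = 1

Coercivity of a(·,·) on H^1_0(0, 2) means a(u, u) ≥ α ||u||_{H^1}² for every u ∈ H^1_0.
The interval has length L = 2, and Poincaré/coercivity depend only on L. Here a(u, u) = ∫(u')² + (14)·∫u².
Here c = 14 ≥ 1, so a(u,u) = ∫(u')² + c∫u² ≥ ∫(u')² + ∫u² = ||u||_{H^1}², i.e. α = 1 works. No larger α is possible: a(u,u) ≥ α||u||_{H^1}² means (1−α)∫(u')² ≥ (α−c)∫u², and for the modes u_n = sin(nπ(x−x₀)/L) (x₀ the left endpoint) one has ∫u_n²/∫(u_n')² = (L/(nπ))² → 0, so a(u_n,u_n)/||u_n||_{H^1}² → 1. Hence the optimal constant is α = 1.
Therefore α = 1.


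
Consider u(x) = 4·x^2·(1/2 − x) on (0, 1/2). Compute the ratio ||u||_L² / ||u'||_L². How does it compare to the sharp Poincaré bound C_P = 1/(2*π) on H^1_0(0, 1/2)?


||u||_L² / ||u'||_L² = sqrt(14)/28 < C_P = 1/(2*π).

u(x) = 4·x^2·(1/2 − x), so u'(x) = 4*x*(1 - 3*x).
u(x) = 4·x^2·(1/2 − x) vanishes at x = 0 and x = 1/2, so u ∈ H^1_0(0, 1/2). Differentiate via the product rule and integrate the resulting polynomials term by term.
  ∫_0^1/2 u² dx = ∫_0^1/2 (16*x^6 - 16*x^5 + 4*x^4) dx. Term by term:
    ∫_0^1/2 16*x^6 dx = 1/56;  ∫_0^1/2 -16*x^5 dx = -1/24;  ∫_0^1/2 4*x^4 dx = 1/40.
  Sum: 1/56 − 1/24 + 1/40 = 1/840.
  ∫_0^1/2 (u')² dx = ∫_0^1/2 (144*x^4 - 96*x^3 + 16*x^2) dx. Term by term:
    ∫_0^1/2 144*x^4 dx = 9/10;  ∫_0^1/2 -96*x^3 dx = -3/2;  ∫_0^1/2 16*x^2 dx = 2/3.
  Sum: 9/10 − 3/2 + 2/3 = 1/15.
∫_0^1/2 u² dx = 1/840, so ||u||_L² = sqrt(210)/420.
∫_0^1/2 (u')² dx = 1/15, so ||u'||_L² = sqrt(15)/15.
Ratio ||u||_L² / ||u'||_L² = sqrt(14)/28.
Sharp Poincaré constant on H^1_0(0, 1/2) is C_P = L/π = 1/(2*π), achieved by sin(2*π·x).
A polynomial bump cannot attain the sharp Poincaré constant (only the first sine eigenfunction does), so the ratio is strictly less than C_P, consistent with ||u||_L² ≤ C_P ||u'||_L².


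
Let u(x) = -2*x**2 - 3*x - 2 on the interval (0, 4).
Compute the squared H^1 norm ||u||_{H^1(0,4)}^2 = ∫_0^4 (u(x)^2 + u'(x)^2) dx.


||u||_{H^1}^2 = 13156/5

The H^1 norm (squared) on an interval (0, L) is
  ||u||_{H^1}^2 = ∫_0^L u(x)^2 dx + ∫_0^L u'(x)^2 dx.
Compute u'(x) = -4*x - 3.
Then u(x)^2 = 4*x**4 + 12*x**3 + 17*x**2 + 12*x + 4 and u'(x)^2 = 16*x**2 + 24*x + 9.
Integrate each monomial from 0 to 4 using ∫_0^4 c·x^n dx = c·4^(n+1)/(n+1):
  ∫_0^4 u(x)^2 dx = ∫_0^4 (4*x^4 + 12*x^3 + 17*x^2 + 12*x + 4) dx. Term by term:
    ∫_0^4 4*x^4 dx = 4096/5;  ∫_0^4 12*x^3 dx = 768;  ∫_0^4 17*x^2 dx = 1088/3;
    ∫_0^4 12*x dx = 96;  ∫_0^4 4 dx = 16.
  Sum: 4096/5 + 768 + 1088/3 + 96 + 16 = 30928/15.
  ∫_0^4 u'(x)^2 dx = ∫_0^4 (16*x^2 + 24*x + 9) dx. Term by term:
    ∫_0^4 16*x^2 dx = 1024/3;  ∫_0^4 24*x dx = 192;  ∫_0^4 9 dx = 36.
  Sum: 1024/3 + 192 + 36 = 1708/3.
Adding: ||u||_{H^1}^2 = 30928/15 + 1708/3 = 13156/5.


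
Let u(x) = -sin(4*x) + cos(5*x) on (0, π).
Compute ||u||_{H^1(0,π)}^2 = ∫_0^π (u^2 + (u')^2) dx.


||u||_{H^1(0,π)}^2 = 416/9 + 43*π/2

u'(x) = -5*sin(5*x) - 4*cos(4*x).
Expand u² and (u')² and integrate term by term on (0, π), using: for integers n ≥ 1, ∫_0^π sin²(nx) dx = ∫_0^π cos²(nx) dx = π/2; for n ≠ n', ∫_0^π sin(nx)sin(n'x) dx = ∫_0^π cos(nx)cos(n'x) dx = 0; and by product-to-sum, ∫_0^π sin(nx)cos(n'x) dx = ½∫_0^π [sin((n+n')x) + sin((n−n')x)] dx, which is 0 when n+n' is even and 2n/(n²−n'²) when n+n' is odd (it need not vanish on (0, π)).
  u² squared terms: (-1)²·∫sin(4x)² dx = 1·π/2 = π/2;  (1)²·∫cos(5x)² dx = 1·π/2 = π/2.
  u² cross terms: 2·(-1)·(1)·∫sin(4x)·cos(5x) dx = -2·(-8/9) = 16/9.
  So ∫_0^π u² dx = π/2 + π/2 + 16/9 = 16/9 + π.
  (u')² squared terms: (-5)²·∫sin(5x)² dx = 25·π/2 = 25*π/2;  (-4)²·∫cos(4x)² dx = 16·π/2 = 8*π.
  (u')² cross terms: 2·(-5)·(-4)·∫sin(5x)·cos(4x) dx = 40·(10/9) = 400/9.
  So ∫_0^π (u')² dx = 25*π/2 + 8*π + 400/9 = 400/9 + 41*π/2.
||u||_{H^1}^2 = (16/9 + π) + (400/9 + 41*π/2) = 416/9 + 43*π/2.


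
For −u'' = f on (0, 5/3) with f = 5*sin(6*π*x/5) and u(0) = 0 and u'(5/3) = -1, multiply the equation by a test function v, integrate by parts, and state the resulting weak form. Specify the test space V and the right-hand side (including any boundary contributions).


V = {v ∈ H^1(0, 5/3) : v(0) = 0} (test functions vanish at x = 0 where u is specified); weak form: ∫_0^5/3 u'v' dx = ∫_0^5/3 (5*sin(6*π*x/5)) v dx − v(5/3) for all v ∈ V.

Multiply both sides by a test function v and integrate from 0 to 5/3:
  ∫_0^5/3 −u''(x) v(x) dx = ∫_0^5/3 f(x) v(x) dx.
Integrate the LHS by parts once:
  ∫_0^5/3 −u'' v dx = −[u'(x) v(x)]_0^5/3 + ∫_0^5/3 u'(x) v'(x) dx.
Thus ∫_0^5/3 u'(x) v'(x) dx = ∫_0^5/3 f(x) v(x) dx + [u'(x) v(x)]_0^5/3.
Choose V so that boundary terms are either known or forced to vanish.
Mixed BC: u(0) = 0 (Dirichlet) and u'(5/3) = -1 (Neumann). Define V = {v ∈ H^1(0, 5/3) : v(0) = 0}. Then [u' v]_0^5/3 = u'(5/3)·v(5/3) − u'(0)·0 = − v(5/3).
Weak formulation: find u (satisfying any essential BC) such that ∫_0^5/3 u'(x) v'(x) dx = ∫_0^5/3 f v dx − v(5/3) for all v ∈ V (Dirichlet at 0 absorbed into V; Neumann datum at x = 5/3 contributes the boundary term).
Substituting f(x) = 5*sin(6*π*x/5), the right-hand side is ∫_0^5/3 (5*sin(6*π*x/5)) v dx − v(5/3).


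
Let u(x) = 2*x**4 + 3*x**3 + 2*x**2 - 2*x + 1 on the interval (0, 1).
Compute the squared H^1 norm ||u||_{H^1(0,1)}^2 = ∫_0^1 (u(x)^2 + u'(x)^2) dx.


||u||_{H^1}^2 = 21068/315

The H^1 norm (squared) on an interval (0, L) is
  ||u||_{H^1}^2 = ∫_0^L u(x)^2 dx + ∫_0^L u'(x)^2 dx.
Compute u'(x) = 8*x**3 + 9*x**2 + 4*x - 2.
Then u(x)^2 = 4*x**8 + 12*x**7 + 17*x**6 + 4*x**5 - 4*x**4 - 2*x**3 + 8*x**2 - 4*x + 1 and u'(x)^2 = 64*x**6 + 144*x**5 + 145*x**4 + 40*x**3 - 20*x**2 - 16*x + 4.
Integrate each monomial from 0 to 1 using ∫_0^1 c·x^n dx = c·1^(n+1)/(n+1):
  ∫_0^1 u(x)^2 dx = ∫_0^1 (4*x^8 + 12*x^7 + 17*x^6 + 4*x^5 - 4*x^4 - 2*x^3 + 8*x^2 - 4*x + 1) dx. Term by term:
    ∫_0^1 4*x^8 dx = 4/9;  ∫_0^1 12*x^7 dx = 3/2;  ∫_0^1 17*x^6 dx = 17/7;
    ∫_0^1 4*x^5 dx = 2/3;  ∫_0^1 -4*x^4 dx = -4/5;  ∫_0^1 -2*x^3 dx = -1/2;
    ∫_0^1 8*x^2 dx = 8/3;  ∫_0^1 -4*x dx = -2;  ∫_0^1 1 dx = 1.
  Sum: 4/9 + 3/2 + 17/7 + 2/3 − 4/5 − 1/2 + 8/3 − 2 + 1 = 1703/315.
  ∫_0^1 u'(x)^2 dx = ∫_0^1 (64*x^6 + 144*x^5 + 145*x^4 + 40*x^3 - 20*x^2 - 16*x + 4) dx. Term by term:
    ∫_0^1 64*x^6 dx = 64/7;  ∫_0^1 144*x^5 dx = 24;  ∫_0^1 145*x^4 dx = 29;
    ∫_0^1 40*x^3 dx = 10;  ∫_0^1 -20*x^2 dx = -20/3;  ∫_0^1 -16*x dx = -8;
    ∫_0^1 4 dx = 4.
  Sum: 64/7 + 24 + 29 + 10 − 20/3 − 8 + 4 = 1291/21.
Adding: ||u||_{H^1}^2 = 1703/315 + 1291/21 = 21068/315.


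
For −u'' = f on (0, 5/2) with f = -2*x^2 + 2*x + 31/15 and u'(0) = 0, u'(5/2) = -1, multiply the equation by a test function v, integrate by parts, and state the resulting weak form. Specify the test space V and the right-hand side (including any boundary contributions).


V = H^1(0, 5/2) (v unrestricted at boundary; u is determined up to an additive constant); weak form: ∫_0^5/2 u'v' dx = ∫_0^5/2 (-2*x^2 + 2*x + 31/15) v dx − v(5/2) for all v ∈ V.

Multiply both sides by a test function v and integrate from 0 to 5/2:
  ∫_0^5/2 −u''(x) v(x) dx = ∫_0^5/2 f(x) v(x) dx.
Integrate the LHS by parts once:
  ∫_0^5/2 −u'' v dx = −[u'(x) v(x)]_0^5/2 + ∫_0^5/2 u'(x) v'(x) dx.
Thus ∫_0^5/2 u'(x) v'(x) dx = ∫_0^5/2 f(x) v(x) dx + [u'(x) v(x)]_0^5/2.
Choose V so that boundary terms are either known or forced to vanish.
u has inhomogeneous Neumann u'(0) = 0, u'(5/2) = -1. [u' v]_0^5/2 = (-1)·v(5/2) − (0)·v(0) = − v(5/2). Take V = H^1(0, 5/2); boundary term becomes part of RHS.
Weak formulation: find u (satisfying any essential BC) such that ∫_0^5/2 u'(x) v'(x) dx = ∫_0^5/2 f v dx − v(5/2) for all v ∈ V (Neumann data are natural BCs: they enter the RHS as boundary terms).
Substituting f(x) = -2*x^2 + 2*x + 31/15, the right-hand side is ∫_0^5/2 (-2*x^2 + 2*x + 31/15) v dx − v(5/2).
Compatibility check (pure Neumann): taking v ≡ 1 ∈ V gives 0 = ∫_0^5/2 f dx + (-1) − (0), i.e. ∫_0^5/2 f dx must equal u'(0) − u'(5/2) = 1. Indeed ∫_0^5/2 (-2*x^2 + 2*x + 31/15) dx = 1, so the data are compatible. The solution is then unique only up to an additive constant (fix it e.g. by requiring ∫_0^5/2 u dx = 0).


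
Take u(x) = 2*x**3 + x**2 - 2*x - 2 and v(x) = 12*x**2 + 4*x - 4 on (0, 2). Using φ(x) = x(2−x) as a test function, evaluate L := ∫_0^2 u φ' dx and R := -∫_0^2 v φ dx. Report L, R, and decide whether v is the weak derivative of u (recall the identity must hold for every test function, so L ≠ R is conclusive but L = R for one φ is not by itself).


LHS = -48/5, RHS = -96/5. No, v is not the weak derivative of u.

u(x) = 2*x**3 + x**2 - 2*x - 2, classical derivative u'(x) = 6*x**2 + 2*x - 2.
φ(x) = x(2−x), so φ'(x) = 2 - 2*x.
Note φ(0) = φ(2) = 0, so the boundary term u·φ vanishes.
LHS = ∫_0^2 u(x) φ'(x) dx = ∫_0^2 (-4*x^4 + 2*x^3 + 6*x^2 - 4) dx. Term by term:
  ∫_0^2 -4*x^4 dx = -128/5;  ∫_0^2 2*x^3 dx = 8;  ∫_0^2 6*x^2 dx = 16;
  ∫_0^2 -4 dx = -8.
Sum: -128/5 + 8 + 16 − 8 = -48/5.
So LHS = -48/5.
∫_0^2 v(x) φ(x) dx = ∫_0^2 (-12*x^4 + 20*x^3 + 12*x^2 - 8*x) dx. Term by term:
  ∫_0^2 -12*x^4 dx = -384/5;  ∫_0^2 20*x^3 dx = 80;  ∫_0^2 12*x^2 dx = 32;
  ∫_0^2 -8*x dx = -16.
Sum: -384/5 + 80 + 32 − 16 = 96/5.
So RHS = -∫_0^2 v(x) φ(x) dx = -96/5.
LHS − RHS = 48/5 ≠ 0, so the identity fails.
(For a valid weak derivative the identity must hold for EVERY test function, in particular this one. The failure shows v is NOT the weak derivative of u.)
Correct weak derivative would be u'(x) = 6*x**2 + 2*x - 2.
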